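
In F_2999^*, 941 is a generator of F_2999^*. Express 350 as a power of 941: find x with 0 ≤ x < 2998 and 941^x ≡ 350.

Baby-step giant-step with m = ceil(sqrt(2998)) = 55.
Baby table (941^j mod 2999 for j=0..54):
  0:1  1:941  2:776  3:1459  4:2376  5:1561  6:2390  7:2739
  8:1258  9:2172  10:1533  11:34  12:2004  13:2392  14:1622  15:2810
  16:2091  17:287  18:157  19:786  20:1872  21:1139  22:1156  23:2158
  24:355  25:1166  26:2571  27:2117  28:761  29:2339  30:2732  31:669
  32:2738  33:317  34:1396  35:74  36:657  37:443  38:2  39:1882
  40:1552  41:2918  42:1753  43:123  44:1781  45:2479  46:2516  47:1345
  48:67  49:68  50:1009  51:1785  52:245  53:2621  54:1183
Giant step factor: 941^(-55) ≡ 2534 (mod 2999).
Scan 350·2534^i mod 2999 for i = 0, 1, …:
  i=0: 350   i=1: 2195   i=2: 1984   i=3: 1132
  i=4: 1444   i=5: 316   i=6: 11   i=7: 883
  i=8: 268   i=9: 1338   i=10: 1622
Match at i=10, j=14: x = 10·55 + 14 = 564.

564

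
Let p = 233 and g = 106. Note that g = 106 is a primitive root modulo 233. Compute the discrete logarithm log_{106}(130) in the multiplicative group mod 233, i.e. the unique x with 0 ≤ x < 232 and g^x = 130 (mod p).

177

Baby-step giant-step with m = ceil(sqrt(232)) = 16.
Baby table (106^j mod 233 for j=0..15):
  0:1  1:106  2:52  3:153  4:141  5:34  6:109  7:137
  8:76  9:134  10:224  11:211  12:231  13:21  14:129  15:160
Giant step factor: 106^(-16) ≡ 19 (mod 233).
Scan 130·19^i mod 233 for i = 0, 1, …:
  i=0: 130   i=1: 140   i=2: 97   i=3: 212
  i=4: 67   i=5: 108   i=6: 188   i=7: 77
  i=8: 65   i=9: 70   i=10: 165   i=11: 106
Match at i=11, j=1: x = 11·16 + 1 = 177.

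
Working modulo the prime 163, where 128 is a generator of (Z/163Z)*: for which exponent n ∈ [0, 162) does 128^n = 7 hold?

103

Baby-step giant-step with m = ceil(sqrt(162)) = 13.
Baby table (128^j mod 163 for j=0..12):
  0:1  1:128  2:84  3:157  4:47  5:148  6:36  7:44
  8:90  9:110  10:62  11:112  12:155
Giant step factor: 128^(-13) ≡ 124 (mod 163).
Scan 7·124^i mod 163 for i = 0, 1, …:
  i=0: 7   i=1: 53   i=2: 52   i=3: 91
  i=4: 37   i=5: 24   i=6: 42   i=7: 155
Match at i=7, j=12: n = 7·13 + 12 = 103.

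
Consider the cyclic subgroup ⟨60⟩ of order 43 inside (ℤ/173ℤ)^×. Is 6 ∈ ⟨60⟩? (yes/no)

yes

6 ∈ ⟨60⟩ iff 6^43 ≡ 1 (mod 173), since |⟨60⟩| = 43.
6^43 mod 173 = 1.
Since 1 = 1, 6 lies in the subgroup.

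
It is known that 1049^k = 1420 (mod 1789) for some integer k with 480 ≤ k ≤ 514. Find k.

503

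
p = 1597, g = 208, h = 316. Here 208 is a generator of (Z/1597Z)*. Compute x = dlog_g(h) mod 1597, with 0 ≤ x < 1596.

Baby-step giant-step with m = ceil(sqrt(1596)) = 40.
Baby table (208^j mod 1597 for j=0..39):
  0:1  1:208  2:145  3:1414  4:264  5:614  6:1549  7:1195
  8:1025  9:799  10:104  11:871  12:707  13:132  14:307  15:1573
  16:1396  17:1311  18:1198  19:52  20:1234  21:1152  22:66  23:952
  24:1585  25:698  26:1454  27:599  28:26  29:617  30:576  31:33
  32:476  33:1591  34:349  35:727  36:1098  37:13  38:1107  39:288
Giant step factor: 208^(-40) ≡ 484 (mod 1597).
Scan 316·484^i mod 1597 for i = 0, 1, …:
  i=0: 316   i=1: 1229   i=2: 752   i=3: 1449
  i=4: 233   i=5: 982   i=6: 979   i=7: 1124
  i=8: 1036   i=9: 1563     …   i=14: 238
  i=15: 208
Match at i=15, j=1: x = 15·40 + 1 = 601.

601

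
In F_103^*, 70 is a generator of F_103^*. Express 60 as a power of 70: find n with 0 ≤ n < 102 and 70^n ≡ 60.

38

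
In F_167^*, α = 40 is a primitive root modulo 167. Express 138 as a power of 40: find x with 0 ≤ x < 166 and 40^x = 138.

135

Baby-step giant-step with m = ceil(sqrt(166)) = 13.
Baby table (40^j mod 167 for j=0..12):
  0:1  1:40  2:97  3:39  4:57  5:109  6:18  7:52
  8:76  9:34  10:24  11:125  12:157
Giant step factor: 40^(-13) ≡ 43 (mod 167).
Scan 138·43^i mod 167 for i = 0, 1, …:
  i=0: 138   i=1: 89   i=2: 153   i=3: 66
  i=4: 166   i=5: 124   i=6: 155   i=7: 152
  i=8: 23   i=9: 154   i=10: 109
Match at i=10, j=5: x = 10·13 + 5 = 135.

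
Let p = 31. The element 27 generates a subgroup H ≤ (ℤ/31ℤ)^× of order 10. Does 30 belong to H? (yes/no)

yes

30 ∈ ⟨27⟩ iff 30^10 ≡ 1 (mod 31), since |⟨27⟩| = 10.
30^10 mod 31 = 1.
Since 1 = 1, 30 lies in the subgroup.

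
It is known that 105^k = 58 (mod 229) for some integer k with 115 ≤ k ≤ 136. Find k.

Compute 105^115 mod 229 = 124, then multiply by 105 repeatedly:
  105^115=124  105^116=196  105^117=199  105^118=56  105^119=155
  105^120=16  105^121=77  105^122=70  105^123=22  105^124=20
  105^125=39  105^126=202  105^127=142  105^128=25  105^129=106
  105^130=138  105^131=63  105^132=203  105^133=18  105^134=58
Found 58 at exponent 134.

134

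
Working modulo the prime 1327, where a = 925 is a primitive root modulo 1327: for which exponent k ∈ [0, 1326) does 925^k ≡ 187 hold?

320

Baby-step giant-step with m = ceil(sqrt(1326)) = 37.
Baby table (925^j mod 1327 for j=0..36):
  0:1  1:925  2:1037  3:1131  4:499  5:1106  6:1260  7:394
  8:852  9:1189  10:1069  11:210  12:508  13:142  14:1304  15:1284
  16:35  17:527  18:466  19:1102  20:214  21:227  22:309  23:520
  24:626  25:478  26:259  27:715  28:529  29:989  30:522  31:1149
  32:1225  33:1194  34:386  35:87  36:855
Giant step factor: 925^(-37) ≡ 78 (mod 1327).
Scan 187·78^i mod 1327 for i = 0, 1, …:
  i=0: 187   i=1: 1316   i=2: 469   i=3: 753
  i=4: 346   i=5: 448   i=6: 442   i=7: 1301
  i=8: 626
Match at i=8, j=24: k = 8·37 + 24 = 320.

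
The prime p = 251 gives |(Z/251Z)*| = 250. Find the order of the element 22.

125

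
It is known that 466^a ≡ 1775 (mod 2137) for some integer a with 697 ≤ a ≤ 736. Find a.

Compute 466^697 mod 2137 = 1475, then multiply by 466 repeatedly:
  466^697=1475  466^698=1373  466^699=855  466^700=948  466^701=1546
  466^702=267  466^703=476  466^704=1705  466^705=1703  466^706=771
  466^707=270  466^708=1874  466^709=1388  466^710=1434  466^711=1500
  466^712=201  466^713=1775
Found 1775 at exponent 713.

713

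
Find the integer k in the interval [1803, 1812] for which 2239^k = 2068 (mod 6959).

Compute 2239^1803 mod 6959 = 2068, then multiply by 2239 repeatedly:
  2239^1803=2068
Found 2068 at exponent 1803.

1803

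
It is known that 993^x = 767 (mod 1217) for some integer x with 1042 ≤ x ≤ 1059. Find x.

1056

Compute 993^1042 mod 1217 = 533, then multiply by 993 repeatedly:
  993^1042=533  993^1043=1091  993^1044=233  993^1045=139  993^1046=506
  993^1047=1054  993^1048=2  993^1049=769  993^1050=558  993^1051=359
  993^1052=1123  993^1053=367  993^1054=548  993^1055=165  993^1056=767
Found 767 at exponent 1056.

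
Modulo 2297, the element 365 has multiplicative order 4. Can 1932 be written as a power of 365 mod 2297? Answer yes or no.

1932 ∈ ⟨365⟩ iff 1932^4 ≡ 1 (mod 2297), since |⟨365⟩| = 4.
1932^4 mod 2297 = 1.
Since 1 = 1, 1932 lies in the subgroup.

yes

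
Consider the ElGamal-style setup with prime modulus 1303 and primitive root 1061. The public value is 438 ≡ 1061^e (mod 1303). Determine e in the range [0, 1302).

894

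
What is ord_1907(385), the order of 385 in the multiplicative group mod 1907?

953

The order of 385 must divide p − 1 = 1906 = 2 · 953.
Divisors: 1, 2, 953, 1906.
Check each in increasing order: 385^1 ≡ 385;  385^2 ≡ 1386;  385^953 ≡ 1.
Smallest exponent giving 1 is 953.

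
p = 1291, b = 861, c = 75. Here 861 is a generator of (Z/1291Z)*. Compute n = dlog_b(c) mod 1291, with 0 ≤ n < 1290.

527

Baby-step giant-step with m = ceil(sqrt(1290)) = 36.
Baby table (861^j mod 1291 for j=0..35):
  0:1  1:861  2:287  3:526  4:1036  5:1206  6:402  7:134
  8:475  9:1019  10:770  11:687  12:229  13:937  14:1173  15:391
  16:991  17:1191  18:397  19:993  20:331  21:971  22:754  23:1112
  24:801  25:267  26:89  27:460  28:1014  29:338  30:543  31:181
  32:921  33:307  34:963  35:321
Giant step factor: 861^(-36) ≡ 736 (mod 1291).
Scan 75·736^i mod 1291 for i = 0, 1, …:
  i=0: 75   i=1: 978   i=2: 721   i=3: 55
  i=4: 459   i=5: 873   i=6: 901   i=7: 853
  i=8: 382   i=9: 1005     …   i=13: 212
  i=14: 1112
Match at i=14, j=23: n = 14·36 + 23 = 527.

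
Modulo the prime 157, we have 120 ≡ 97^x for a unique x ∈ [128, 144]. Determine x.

142

Compute 97^128 mod 157 = 113, then multiply by 97 repeatedly:
  97^128=113  97^129=128  97^130=13  97^131=5  97^132=14
  97^133=102  97^134=3  97^135=134  97^136=124  97^137=96
  97^138=49  97^139=43  97^140=89  97^141=155  97^142=120
Found 120 at exponent 142.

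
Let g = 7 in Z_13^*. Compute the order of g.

The order of 7 must divide p − 1 = 12 = 2^2 · 3.
Divisors: 1, 2, 3, 4, 6, 12.
Check each in increasing order: 7^1 ≡ 7;  7^2 ≡ 10;  7^3 ≡ 5;  7^4 ≡ 9;  7^6 ≡ 12;  7^12 ≡ 1.
Smallest exponent giving 1 is 12.

12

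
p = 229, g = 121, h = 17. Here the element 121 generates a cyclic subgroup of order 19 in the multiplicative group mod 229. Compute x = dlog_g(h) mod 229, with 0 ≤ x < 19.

3

Successive powers of 121 modulo 229:
  121^0=1  121^1=121  121^2=214  121^3=17
So 121^3 ≡ 17 (mod 229), giving x = 3.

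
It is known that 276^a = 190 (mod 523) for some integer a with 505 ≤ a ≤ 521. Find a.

508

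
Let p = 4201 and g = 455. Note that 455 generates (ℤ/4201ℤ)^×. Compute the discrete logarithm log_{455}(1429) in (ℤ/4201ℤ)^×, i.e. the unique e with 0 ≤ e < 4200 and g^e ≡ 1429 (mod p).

1065

Baby-step giant-step with m = ceil(sqrt(4200)) = 65.
Baby table (455^j mod 4201 for j=0..64):
  0:1  1:455  2:1176  3:1553  4:847  5:3094  6:435  7:478
  8:3239  9:3395  10:2958  11:1570  12:180  13:2081  14:1630  15:2274
  16:1224  17:2388  18:2682  19:2020  20:3282  21:1955  22:3114  23:1133
  24:2993  25:691  26:3531  27:1823  28:1868  29:1338  30:3846  31:2314
  32:2620  33:3217  34:1787  35:2292  36:1012  37:2551  38:1229  39:462
  40:160  41:1383  42:3316  43:621  44:1088  45:3523  46:2384  47:862
  48:1517  49:1271  50:2768  51:3341  52:3594  53:1081  54:338  55:2554
  56:2594  57:3990  58:618  59:3924  60:4196  61:1926  62:2522  63:637
  64:4167
Giant step factor: 455^(-65) ≡ 3631 (mod 4201).
Scan 1429·3631^i mod 4201 for i = 0, 1, …:
  i=0: 1429   i=1: 464   i=2: 183   i=3: 715
  i=4: 4148   i=5: 803   i=6: 199   i=7: 4198
  i=8: 1710   i=9: 4133     …   i=15: 1775
  i=16: 691
Match at i=16, j=25: e = 16·65 + 25 = 1065.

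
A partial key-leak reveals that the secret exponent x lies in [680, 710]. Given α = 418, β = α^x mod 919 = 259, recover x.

684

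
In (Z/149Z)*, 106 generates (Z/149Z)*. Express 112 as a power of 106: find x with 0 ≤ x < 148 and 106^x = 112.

Baby-step giant-step with m = ceil(sqrt(148)) = 13.
Baby table (106^j mod 149 for j=0..12):
  0:1  1:106  2:61  3:59  4:145  5:23  6:54  7:62
  8:16  9:57  10:82  11:50  12:85
Giant step factor: 106^(-13) ≡ 66 (mod 149).
Scan 112·66^i mod 149 for i = 0, 1, …:
  i=0: 112   i=1: 91   i=2: 46   i=3: 56
  i=4: 120   i=5: 23
Match at i=5, j=5: x = 5·13 + 5 = 70.

70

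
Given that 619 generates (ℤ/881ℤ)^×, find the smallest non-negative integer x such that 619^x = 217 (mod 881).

Baby-step giant-step with m = ceil(sqrt(880)) = 30.
Baby table (619^j mod 881 for j=0..29):
  0:1  1:619  2:807  3:6  4:190  5:437  6:36  7:259
  8:860  9:216  10:673  11:755  12:415  13:514  14:125  15:728
  16:441  17:750  18:844  19:3  20:95  21:659  22:18  23:570
  24:430  25:108  26:777  27:818  28:648  29:257
Giant step factor: 619^(-30) ≡ 585 (mod 881).
Scan 217·585^i mod 881 for i = 0, 1, …:
  i=0: 217   i=1: 81   i=2: 692   i=3: 441
Match at i=3, j=16: x = 3·30 + 16 = 106.

106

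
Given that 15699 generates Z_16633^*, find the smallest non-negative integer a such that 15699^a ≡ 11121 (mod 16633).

Baby-step giant-step with m = ceil(sqrt(16632)) = 129.
Baby table (15699^j mod 16633 for j=0..128):
  0:1  1:15699  2:7440  3:3634  4:15609  5:8335  6:15987  7:4576
  8:697  9:14322  10:12817  11:4682  12:1491  13:4578  14:15462  15:12569
  16:3452  17:2634  18:1528  19:3286  20:7981  21:13963  22:15463  23:11635
  24:10892  25:6268  26:504  27:11621  28:7335  29:1906  30:16160  31:9324
  32:7076  33:10950  34:1995  35:16199  36:6164  37:14475  38:2979  39:11958
  40:8604  41:14236  42:9976  43:13529  44:4994  45:9477  46:13871  47:1593
  48:9108  49:9224  50:678  51:15435  52:4521  53:2168  54:4314  55:12543
  56:11103  57:8790  58:6842  59:13277  60:7500  61:14126  62:12918  63:10146
  64:4446  65:5686  66:11836  67:6121  68:4738  69:15719  70:5393  71:2737
  72:5124  73:4488  74:16357  75:8289  76:9052  77:11629  78:16496  79:11527
  80:11966  81:1132  82:7224  83:5782  84:5337  85:5142  86:4309  87:580
  88:7169  89:7253  90:11962  91:4868  92:10730  93:7879  94:9433  95:5068
  96:6893  97:15542  98:4381  99:16497  100:10593  101:2773  102:4766  103:6200
  104:14117  105:4691  106:9718  107:5006  108:14902  109:3353  110:11935  111:13453
  112:9446  113:9559  114:3815  115:12885  116:7702  117:8421  118:2195  119:12362
  120:13827  121:9423  122:14408  123:15658  124:12468  125:14621  126:16312  127:420
  128:6912
Giant step factor: 15699^(-129) ≡ 9124 (mod 16633).
Scan 11121·9124^i mod 16633 for i = 0, 1, …:
  i=0: 11121   i=1: 6704   i=2: 7755   i=3: 16471
  i=4: 2249   i=5: 11387   i=6: 5270   i=7: 14110
  i=8: 220   i=9: 11320     …   i=91: 12378
  i=92: 15435
Match at i=92, j=51: a = 92·129 + 51 = 11919.

11919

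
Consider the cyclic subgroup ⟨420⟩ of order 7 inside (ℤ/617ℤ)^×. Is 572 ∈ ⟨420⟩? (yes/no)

no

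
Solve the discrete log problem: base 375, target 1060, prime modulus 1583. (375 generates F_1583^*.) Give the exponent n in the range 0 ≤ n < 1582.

351

Baby-step giant-step with m = ceil(sqrt(1582)) = 40.
Baby table (375^j mod 1583 for j=0..39):
  0:1  1:375  2:1321  3:1479  4:575  5:337  6:1318  7:354
  8:1361  9:649  10:1176  11:926  12:573  13:1170  14:259  15:562
  16:211  17:1558  18:123  19:218  20:1017  21:1455  22:1073  23:293
  24:648  25:801  26:1188  27:677  28:595  29:1505  30:827  31:1440
  32:197  33:1057  34:625  35:91  36:882  37:1486  38:34  39:86
Giant step factor: 375^(-40) ≡ 491 (mod 1583).
Scan 1060·491^i mod 1583 for i = 0, 1, …:
  i=0: 1060   i=1: 1236   i=2: 587   i=3: 111
  i=4: 679   i=5: 959   i=6: 718   i=7: 1112
  i=8: 1440
Match at i=8, j=31: n = 8·40 + 31 = 351.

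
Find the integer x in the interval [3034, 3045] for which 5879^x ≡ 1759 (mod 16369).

3037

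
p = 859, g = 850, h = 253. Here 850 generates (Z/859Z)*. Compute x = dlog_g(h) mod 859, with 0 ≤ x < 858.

610

Baby-step giant-step with m = ceil(sqrt(858)) = 30.
Baby table (850^j mod 859 for j=0..29):
  0:1  1:850  2:81  3:130  4:548  5:222  6:579  7:802
  8:513  9:537  10:321  11:547  12:231  13:498  14:672  15:824
  16:315  17:601  18:604  19:577  20:820  21:351  22:277  23:84
  24:103  25:791  26:612  27:505  28:609  29:532
Giant step factor: 850^(-30) ≡ 744 (mod 859).
Scan 253·744^i mod 859 for i = 0, 1, …:
  i=0: 253   i=1: 111   i=2: 120   i=3: 803
  i=4: 427   i=5: 717   i=6: 9   i=7: 683
  i=8: 483   i=9: 290     …   i=19: 662
  i=20: 321
Match at i=20, j=10: x = 20·30 + 10 = 610.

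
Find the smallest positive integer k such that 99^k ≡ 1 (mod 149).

148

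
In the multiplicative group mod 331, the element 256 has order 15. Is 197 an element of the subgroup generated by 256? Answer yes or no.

⟨256⟩ has order 15; its elements mod 331 are {1, 4, 16, 31, 64, 83, 124, 150, 165, 203, 256, 269, 299, 323, 329}.
197 is not in this set.

no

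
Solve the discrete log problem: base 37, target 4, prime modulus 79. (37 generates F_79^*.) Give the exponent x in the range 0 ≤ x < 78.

62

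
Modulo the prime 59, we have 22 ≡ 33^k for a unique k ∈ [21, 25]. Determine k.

22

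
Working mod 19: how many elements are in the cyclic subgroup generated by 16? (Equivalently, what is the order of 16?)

The order of 16 must divide p − 1 = 18 = 2 · 3^2.
Divisors: 1, 2, 3, 6, 9, 18.
Check each in increasing order: 16^1 ≡ 16;  16^2 ≡ 9;  16^3 ≡ 11;  16^6 ≡ 7;  16^9 ≡ 1.
Smallest exponent giving 1 is 9.

9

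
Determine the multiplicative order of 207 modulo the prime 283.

47

The order of 207 must divide p − 1 = 282 = 2 · 3 · 47.
Divisors: 1, 2, 3, 6, 47, 94, 141, 282.
Check each in increasing order: 207^1 ≡ 207;  207^2 ≡ 116;  207^3 ≡ 240;  207^6 ≡ 151;  207^47 ≡ 1.
Smallest exponent giving 1 is 47.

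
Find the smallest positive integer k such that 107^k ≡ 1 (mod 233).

The order of 107 must divide p − 1 = 232 = 2^3 · 29.
Divisors: 1, 2, 4, 8, 29, 58, 116, 232.
Check each in increasing order: 107^1 ≡ 107;  107^2 ≡ 32;  107^4 ≡ 92;  107^8 ≡ 76;  107^29 ≡ 232;  107^58 ≡ 1.
Smallest exponent giving 1 is 58.

58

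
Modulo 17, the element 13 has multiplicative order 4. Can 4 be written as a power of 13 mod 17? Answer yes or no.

yes

4 ∈ ⟨13⟩ iff 4^4 ≡ 1 (mod 17), since |⟨13⟩| = 4.
4^4 mod 17 = 1.
Since 1 = 1, 4 lies in the subgroup.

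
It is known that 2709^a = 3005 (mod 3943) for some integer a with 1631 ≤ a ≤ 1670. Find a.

1654

Compute 2709^1631 mod 3943 = 2563, then multiply by 2709 repeatedly:
  2709^1631=2563  2709^1632=3487  2709^1633=2798  2709^1634=1336  2709^1635=3493
  2709^1636=3280  2709^1637=1941  2709^1638=2150  2709^1639=539  2709^1640=1241
  2709^1641=2433  2709^1642=2244  2709^1643=2833  2709^1644=1519  2709^1645=2422
  2709^1646=46  2709^1647=2381  2709^1648=3324  2709^1649=2847  2709^1650=15
  2709^1651=1205  2709^1652=3484  2709^1653=2557  2709^1654=3005
Found 3005 at exponent 1654.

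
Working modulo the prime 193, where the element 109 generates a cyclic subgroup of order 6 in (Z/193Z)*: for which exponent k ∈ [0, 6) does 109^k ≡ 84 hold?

Successive powers of 109 modulo 193:
  109^0=1  109^1=109  109^2=108  109^3=192  109^4=84
So 109^4 ≡ 84 (mod 193), giving k = 4.

4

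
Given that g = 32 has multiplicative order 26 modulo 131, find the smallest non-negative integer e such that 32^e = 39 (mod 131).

Successive powers of 32 modulo 131:
  32^0=1  32^1=32  32^2=107  32^3=18  32^4=52  32^5=92
  32^6=62  32^7=19  32^8=84  32^9=68  32^10=80  32^11=71
  32^12=45  32^13=130  32^14=99  32^15=24  32^16=113  32^17=79
  32^18=39
So 32^18 ≡ 39 (mod 131), giving e = 18.

18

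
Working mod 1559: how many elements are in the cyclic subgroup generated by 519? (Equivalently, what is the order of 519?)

The order of 519 must divide p − 1 = 1558 = 2 · 19 · 41.
Divisors: 1, 2, 19, 38, 41, 82, 779, 1558.
Check each in increasing order: 519^1 ≡ 519;  519^2 ≡ 1213;  519^19 ≡ 1558;  519^38 ≡ 1.
Smallest exponent giving 1 is 38.

38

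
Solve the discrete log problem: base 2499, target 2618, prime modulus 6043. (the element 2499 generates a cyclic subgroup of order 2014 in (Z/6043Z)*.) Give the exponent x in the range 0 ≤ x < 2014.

1873

Baby-step giant-step with m = ceil(sqrt(2014)) = 45.
Baby table (2499^j mod 6043 for j=0..44):
  0:1  1:2499  2:2582  3:4537  4:1295  5:3200  6:1911  7:1619
  8:3114  9:4545  10:3158  11:5727  12:1949  13:5936  14:4542  15:1704
  16:4024  17:424  18:2051  19:985  20:2014  21:5210  22:3168  23:502
  24:3597  25:2962  26:5406  27:3489  28:5005  29:4528  30:2976  31:4134
  32:3379  33:2050  34:4529  35:5475  36:673  37:1873  38:3345  39:1686
  40:1343  41:2292  42:4987  43:1847  44:4844
Giant step factor: 2499^(-45) ≡ 2336 (mod 6043).
Scan 2618·2336^i mod 6043 for i = 0, 1, …:
  i=0: 2618   i=1: 132   i=2: 159   i=3: 2801
  i=4: 4610   i=5: 334   i=6: 677   i=7: 4249
  i=8: 3058   i=9: 662     …   i=40: 3585
  i=41: 5005
Match at i=41, j=28: x = 41·45 + 28 = 1873.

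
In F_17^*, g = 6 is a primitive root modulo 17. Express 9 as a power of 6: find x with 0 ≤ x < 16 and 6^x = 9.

14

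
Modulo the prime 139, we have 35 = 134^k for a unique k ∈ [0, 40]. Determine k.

8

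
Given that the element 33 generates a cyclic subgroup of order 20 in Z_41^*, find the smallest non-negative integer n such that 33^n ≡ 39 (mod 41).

Successive powers of 33 modulo 41:
  33^0=1  33^1=33  33^2=23  33^3=21  33^4=37  33^5=32
  33^6=31  33^7=39
So 33^7 ≡ 39 (mod 41), giving n = 7.

7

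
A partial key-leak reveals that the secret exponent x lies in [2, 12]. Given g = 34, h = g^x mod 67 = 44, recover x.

5

Compute 34^2 mod 67 = 17, then multiply by 34 repeatedly:
  34^2=17  34^3=42  34^4=21  34^5=44
Found 44 at exponent 5.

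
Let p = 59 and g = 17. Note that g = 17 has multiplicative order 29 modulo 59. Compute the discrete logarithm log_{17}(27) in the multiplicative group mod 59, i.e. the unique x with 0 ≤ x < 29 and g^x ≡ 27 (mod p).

11

Successive powers of 17 modulo 59:
  17^0=1  17^1=17  17^2=53  17^3=16  17^4=36  17^5=22
  17^6=20  17^7=45  17^8=57  17^9=25  17^10=12  17^11=27
So 17^11 ≡ 27 (mod 59), giving x = 11.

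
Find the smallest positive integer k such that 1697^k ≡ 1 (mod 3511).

The order of 1697 must divide p − 1 = 3510 = 2 · 3^3 · 5 · 13.
Divisors: 1, 2, 3, 5, 6, 9, 10, 13, 15, 18, 26, 27, 30, 39, 45, 54, 65, 78, 90, 117, 130, 135, 195, 234, 270, 351, 390, 585, 702, 1170, 1755, 3510.
Check each in increasing order: 1697^1 ≡ 1697;  1697^2 ≡ 789;  1697^3 ≡ 1242;  1697^5 ≡ 369;  1697^6 ≡ 1235;  1697^9 ≡ 3074;  1697^10 ≡ 2743;  1697^13 ≡ 1136;  1697^15 ≡ 999;  1697^18 ≡ 1375;  1697^26 ≡ 1959;  1697^27 ≡ 3017;  1697^30 ≡ 877;  1697^39 ≡ 2961;  1697^45 ≡ 1884;  1697^54 ≡ 1777;  1697^65 ≡ 427;  1697^78 ≡ 554;  1697^90 ≡ 3346;  1697^117 ≡ 757;  1697^130 ≡ 3268;  1697^135 ≡ 1619;  1697^195 ≡ 1569;  1697^234 ≡ 756;  1697^270 ≡ 1955;  1697^351 ≡ 3510;  1697^390 ≡ 550;  1697^585 ≡ 2755;  1697^702 ≡ 1.
Smallest exponent giving 1 is 702.

702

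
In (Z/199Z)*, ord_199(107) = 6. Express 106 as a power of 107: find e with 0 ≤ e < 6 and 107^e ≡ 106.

Successive powers of 107 modulo 199:
  107^0=1  107^1=107  107^2=106
So 107^2 ≡ 106 (mod 199), giving e = 2.

2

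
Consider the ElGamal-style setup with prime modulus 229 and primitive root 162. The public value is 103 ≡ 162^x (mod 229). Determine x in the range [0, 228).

70

Baby-step giant-step with m = ceil(sqrt(228)) = 16.
Baby table (162^j mod 229 for j=0..15):
  0:1  1:162  2:138  3:143  4:37  5:40  6:68  7:24
  8:224  9:106  10:226  11:201  12:44  13:29  14:118  15:109
Giant step factor: 162^(-16) ≡ 55 (mod 229).
Scan 103·55^i mod 229 for i = 0, 1, …:
  i=0: 103   i=1: 169   i=2: 135   i=3: 97
  i=4: 68
Match at i=4, j=6: x = 4·16 + 6 = 70.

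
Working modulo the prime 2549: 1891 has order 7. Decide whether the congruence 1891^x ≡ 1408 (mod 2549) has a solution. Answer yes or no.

1408 ∈ ⟨1891⟩ iff 1408^7 ≡ 1 (mod 2549), since |⟨1891⟩| = 7.
1408^7 mod 2549 = 1.
Since 1 = 1, 1408 lies in the subgroup.

yes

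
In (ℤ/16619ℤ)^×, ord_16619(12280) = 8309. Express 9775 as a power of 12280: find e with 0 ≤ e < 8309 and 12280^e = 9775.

4117

Baby-step giant-step with m = ceil(sqrt(8309)) = 92.
Baby table (12280^j mod 16619 for j=0..91):
  0:1  1:12280  2:14213  3:2902  4:5424  5:14387  6:12390  7:2255
  8:4146  9:8883  10:12743  11:16155  12:2397  13:2911  14:16230  15:9352
  16:5270  17:1214  18:677  19:4060  20:16419  21:3612  22:15868  23:1265
  24:12054  25:14306  26:14850  27:14332  28:1750  29:1633  30:10726  31:9705
  32:2551  33:16084  34:11324  35:7547  36:9616  37:6485  38:14171  39:2331
  40:6762  41:8836  42:629  43:12904  44:15574  45:13887  46:4801  47:8687
  48:15618  49:5780  50:15270  51:3423  52:4989  53:7286  54:12003  55:2929
  56:4604  57:15901  58:7649  59:15751  60:10358  61:11033  62:7152  63:11764
  64:9572  65:14592  66:3702  67:7595  68:772  69:7330  70:3896  71:13398
  72:15959  73:5272  74:9155  75:12484  76:9864  77:10648  78:15767  79:7410
  80:5775  81:3727  82:15453  83:7098  84:13404  85:6544  86:7455  87:9948
  88:11790  89:13091  90:1893  91:12678
Giant step factor: 12280^(-92) ≡ 4661 (mod 16619).
Scan 9775·4661^i mod 16619 for i = 0, 1, …:
  i=0: 9775   i=1: 8596   i=2: 14166   i=3: 439
  i=4: 2042   i=5: 11694   i=6: 12033   i=7: 13307
  i=8: 1819   i=9: 2669     …   i=43: 1820
  i=44: 7330
Match at i=44, j=69: e = 44·92 + 69 = 4117.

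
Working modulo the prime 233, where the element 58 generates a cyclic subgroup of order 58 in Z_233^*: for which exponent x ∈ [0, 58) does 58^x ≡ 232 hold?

29

Baby-step giant-step with m = ceil(sqrt(58)) = 8.
Baby table (58^j mod 233 for j=0..7):
  0:1  1:58  2:102  3:91  4:152  5:195  6:126  7:85
Giant step factor: 58^(-8) ≡ 63 (mod 233).
Scan 232·63^i mod 233 for i = 0, 1, …:
  i=0: 232   i=1: 170   i=2: 225   i=3: 195
Match at i=3, j=5: x = 3·8 + 5 = 29.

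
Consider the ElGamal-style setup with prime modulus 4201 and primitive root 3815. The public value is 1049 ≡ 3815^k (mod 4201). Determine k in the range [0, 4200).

Baby-step giant-step with m = ceil(sqrt(4200)) = 65.
Baby table (3815^j mod 4201 for j=0..64):
  0:1  1:3815  2:1961  3:3435  4:1606  5:1832  6:2817  7:697
  8:4023  9:1492  10:3826  11:1916  12:4001  13:1582  14:2694  15:1964
  16:2277  17:3288  18:3735  19:3434  20:1992  21:4072  22:3583  23:3292
  24:2191  25:2876  26:3129  27:2094  28:2509  29:1957  30:778  31:2164
  32:695  33:594  34:1771  35:1157  36:2905  37:337  38:149  39:1300
  40:2320  41:3494  42:4038  43:4104  44:3834  45:3029  46:2885  47:3856
  48:2939  49:4017  50:3808  51:462  52:2311  53:2767  54:3193  55:2596
  56:1983  57:3345  58:2738  59:1784  60:340  61:3192  62:2982  63:22
  64:4111
Giant step factor: 3815^(-65) ≡ 4034 (mod 4201).
Scan 1049·4034^i mod 4201 for i = 0, 1, …:
  i=0: 1049   i=1: 1259   i=2: 3998   i=3: 293
  i=4: 1481   i=5: 532   i=6: 3578   i=7: 3217
  i=8: 489   i=9: 2357     …   i=61: 1991
  i=62: 3583
Match at i=62, j=22: k = 62·65 + 22 = 4052.

4052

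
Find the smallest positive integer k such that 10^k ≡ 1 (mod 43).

The order of 10 must divide p − 1 = 42 = 2 · 3 · 7.
Divisors: 1, 2, 3, 6, 7, 14, 21, 42.
Check each in increasing order: 10^1 ≡ 10;  10^2 ≡ 14;  10^3 ≡ 11;  10^6 ≡ 35;  10^7 ≡ 6;  10^14 ≡ 36;  10^21 ≡ 1.
Smallest exponent giving 1 is 21.

21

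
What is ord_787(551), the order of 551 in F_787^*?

The order of 551 must divide p − 1 = 786 = 2 · 3 · 131.
Divisors: 1, 2, 3, 6, 131, 262, 393, 786.
Check each in increasing order: 551^1 ≡ 551;  551^2 ≡ 606;  551^3 ≡ 218;  551^6 ≡ 304;  551^131 ≡ 407;  551^262 ≡ 379;  551^393 ≡ 1.
Smallest exponent giving 1 is 393.

393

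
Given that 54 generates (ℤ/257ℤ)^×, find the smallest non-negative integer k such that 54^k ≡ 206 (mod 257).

Baby-step giant-step with m = ceil(sqrt(256)) = 16.
Baby table (54^j mod 257 for j=0..15):
  0:1  1:54  2:89  3:180  4:211  5:86  6:18  7:201
  8:60  9:156  10:200  11:6  12:67  13:20  14:52  15:238
Giant step factor: 54^(-16) ≡ 129 (mod 257).
Scan 206·129^i mod 257 for i = 0, 1, …:
  i=0: 206   i=1: 103   i=2: 180
Match at i=2, j=3: k = 2·16 + 3 = 35.

35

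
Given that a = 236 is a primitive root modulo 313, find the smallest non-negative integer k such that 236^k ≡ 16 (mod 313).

232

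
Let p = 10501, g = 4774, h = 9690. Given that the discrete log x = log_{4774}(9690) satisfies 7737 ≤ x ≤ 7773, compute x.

7753

Compute 4774^7737 mod 10501 = 4421, then multiply by 4774 repeatedly:
  4774^7737=4421  4774^7738=9345  4774^7739=4782  4774^7740=94  4774^7741=7714
  4774^7742=10130  4774^7743=3515  4774^7744=12  4774^7745=4783  4774^7746=4868
  4774^7747=1119  4774^7748=7598  4774^7749=2398  4774^7750=1962  4774^7751=10197
  4774^7752=8343  4774^7753=9690
Found 9690 at exponent 7753.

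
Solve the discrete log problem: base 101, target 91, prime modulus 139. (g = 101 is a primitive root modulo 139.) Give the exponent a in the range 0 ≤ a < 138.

Baby-step giant-step with m = ceil(sqrt(138)) = 12.
Baby table (101^j mod 139 for j=0..11):
  0:1  1:101  2:54  3:33  4:136  5:114  6:116  7:40
  8:9  9:75  10:69  11:19
Giant step factor: 101^(-12) ≡ 36 (mod 139).
Scan 91·36^i mod 139 for i = 0, 1, …:
  i=0: 91   i=1: 79   i=2: 64   i=3: 80
  i=4: 100   i=5: 125   i=6: 52   i=7: 65
  i=8: 116
Match at i=8, j=6: a = 8·12 + 6 = 102.

102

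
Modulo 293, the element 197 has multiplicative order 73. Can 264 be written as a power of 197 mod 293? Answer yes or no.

264 ∈ ⟨197⟩ iff 264^73 ≡ 1 (mod 293), since |⟨197⟩| = 73.
264^73 mod 293 = 155.
Since 155 ≠ 1, 264 does not lie in the subgroup.

no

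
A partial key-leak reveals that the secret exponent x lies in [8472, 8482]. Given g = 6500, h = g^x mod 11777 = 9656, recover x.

8473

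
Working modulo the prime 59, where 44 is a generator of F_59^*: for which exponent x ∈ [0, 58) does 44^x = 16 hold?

Baby-step giant-step with m = ceil(sqrt(58)) = 8.
Baby table (44^j mod 59 for j=0..7):
  0:1  1:44  2:48  3:47  4:3  5:14  6:26  7:23
Giant step factor: 44^(-8) ≡ 46 (mod 59).
Scan 16·46^i mod 59 for i = 0, 1, …:
  i=0: 16   i=1: 28   i=2: 49   i=3: 12
  i=4: 21   i=5: 22   i=6: 9   i=7: 1
Match at i=7, j=0: x = 7·8 + 0 = 56.

56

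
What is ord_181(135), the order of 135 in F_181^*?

5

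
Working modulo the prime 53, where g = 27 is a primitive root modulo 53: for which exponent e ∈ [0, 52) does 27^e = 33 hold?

29

Baby-step giant-step with m = ceil(sqrt(52)) = 8.
Baby table (27^j mod 53 for j=0..7):
  0:1  1:27  2:40  3:20  4:10  5:5  6:29  7:41
Giant step factor: 27^(-8) ≡ 44 (mod 53).
Scan 33·44^i mod 53 for i = 0, 1, …:
  i=0: 33   i=1: 21   i=2: 23   i=3: 5
Match at i=3, j=5: e = 3·8 + 5 = 29.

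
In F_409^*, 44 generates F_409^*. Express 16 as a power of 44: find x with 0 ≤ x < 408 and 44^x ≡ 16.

224

Baby-step giant-step with m = ceil(sqrt(408)) = 21.
Baby table (44^j mod 409 for j=0..20):
  0:1  1:44  2:300  3:112  4:20  5:62  6:274  7:195
  8:400  9:13  10:163  11:219  12:229  13:260  14:397  15:290
  16:81  17:292  18:169  19:74  20:393
Giant step factor: 44^(-21) ≡ 61 (mod 409).
Scan 16·61^i mod 409 for i = 0, 1, …:
  i=0: 16   i=1: 158   i=2: 231   i=3: 185
  i=4: 242   i=5: 38   i=6: 273   i=7: 293
  i=8: 286   i=9: 268   i=10: 397
Match at i=10, j=14: x = 10·21 + 14 = 224.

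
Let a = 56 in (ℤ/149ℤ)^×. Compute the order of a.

148

The order of 56 must divide p − 1 = 148 = 2^2 · 37.
Divisors: 1, 2, 4, 37, 74, 148.
Check each in increasing order: 56^1 ≡ 56;  56^2 ≡ 7;  56^4 ≡ 49;  56^37 ≡ 105;  56^74 ≡ 148;  56^148 ≡ 1.
Smallest exponent giving 1 is 148.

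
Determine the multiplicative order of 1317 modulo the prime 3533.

The order of 1317 must divide p − 1 = 3532 = 2^2 · 883.
Divisors: 1, 2, 4, 883, 1766, 3532.
Check each in increasing order: 1317^1 ≡ 1317;  1317^2 ≡ 3319;  1317^4 ≡ 3400;  1317^883 ≡ 1.
Smallest exponent giving 1 is 883.

883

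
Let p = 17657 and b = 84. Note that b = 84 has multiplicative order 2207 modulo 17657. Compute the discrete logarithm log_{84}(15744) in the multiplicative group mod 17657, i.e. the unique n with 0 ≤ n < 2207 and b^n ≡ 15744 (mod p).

43

Baby-step giant-step with m = ceil(sqrt(2207)) = 47.
Baby table (84^j mod 17657 for j=0..46):
  0:1  1:84  2:7056  3:10023  4:12053  5:6003  6:9856  7:15682
  8:10670  9:13430  10:15729  11:14618  12:9579  13:10071  14:16085  15:9208
  16:14221  17:11545  18:16302  19:9779  20:9214  21:14725  22:910  23:5812
  24:11469  25:9918  26:3233  27:6717  28:16861  29:3764  30:16007  31:2656
  32:11220  33:6659  34:11989  35:627  36:17354  37:9862  38:16186  39:35
  40:2940  41:17419  42:15322  43:15744  44:15878  45:9477  46:1503
Giant step factor: 84^(-47) ≡ 12499 (mod 17657).
Scan 15744·12499^i mod 17657 for i = 0, 1, …:
  i=0: 15744
Match at i=0, j=43: n = 0·47 + 43 = 43.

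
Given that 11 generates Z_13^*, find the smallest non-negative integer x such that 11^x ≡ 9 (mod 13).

Successive powers of 11 modulo 13:
  11^0=1  11^1=11  11^2=4  11^3=5  11^4=3  11^5=7
  11^6=12  11^7=2  11^8=9
So 11^8 ≡ 9 (mod 13), giving x = 8.

8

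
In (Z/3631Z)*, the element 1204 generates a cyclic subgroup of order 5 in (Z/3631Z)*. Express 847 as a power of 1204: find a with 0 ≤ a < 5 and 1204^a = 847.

2

Successive powers of 1204 modulo 3631:
  1204^0=1  1204^1=1204  1204^2=847
So 1204^2 ≡ 847 (mod 3631), giving a = 2.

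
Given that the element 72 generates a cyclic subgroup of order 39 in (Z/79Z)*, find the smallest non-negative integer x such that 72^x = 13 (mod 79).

8

Successive powers of 72 modulo 79:
  72^0=1  72^1=72  72^2=49  72^3=52  72^4=31  72^5=20
  72^6=18  72^7=32  72^8=13
So 72^8 ≡ 13 (mod 79), giving x = 8.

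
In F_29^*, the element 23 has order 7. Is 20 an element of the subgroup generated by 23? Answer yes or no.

yes

⟨23⟩ has order 7; its elements mod 29 are {1, 7, 16, 20, 23, 24, 25}.
20 is in this set.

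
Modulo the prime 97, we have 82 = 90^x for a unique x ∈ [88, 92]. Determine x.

89

Compute 90^88 mod 97 = 16, then multiply by 90 repeatedly:
  90^88=16  90^89=82
Found 82 at exponent 89.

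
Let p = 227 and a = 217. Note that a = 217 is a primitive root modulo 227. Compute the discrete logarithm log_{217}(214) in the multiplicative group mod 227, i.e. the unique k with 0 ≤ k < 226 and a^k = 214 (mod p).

184

Baby-step giant-step with m = ceil(sqrt(226)) = 16.
Baby table (217^j mod 227 for j=0..15):
  0:1  1:217  2:100  3:135  4:12  5:107  6:65  7:31
  8:144  9:149  10:99  11:145  12:139  13:199  14:53  15:151
Giant step factor: 217^(-16) ≡ 23 (mod 227).
Scan 214·23^i mod 227 for i = 0, 1, …:
  i=0: 214   i=1: 155   i=2: 160   i=3: 48
  i=4: 196   i=5: 195   i=6: 172   i=7: 97
  i=8: 188   i=9: 11   i=10: 26   i=11: 144
Match at i=11, j=8: k = 11·16 + 8 = 184.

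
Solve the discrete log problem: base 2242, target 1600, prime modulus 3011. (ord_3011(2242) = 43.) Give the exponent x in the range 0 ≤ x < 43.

15

Baby-step giant-step with m = ceil(sqrt(43)) = 7.
Baby table (2242^j mod 3011 for j=0..6):
  0:1  1:2242  2:1205  3:743  4:723  5:1048  6:1036
Giant step factor: 2242^(-7) ≡ 1947 (mod 3011).
Scan 1600·1947^i mod 3011 for i = 0, 1, …:
  i=0: 1600   i=1: 1826   i=2: 2242
Match at i=2, j=1: x = 2·7 + 1 = 15.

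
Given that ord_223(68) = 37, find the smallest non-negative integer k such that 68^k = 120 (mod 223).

29

Successive powers of 68 modulo 223:
  68^0=1  68^1=68  68^2=164  68^3=2  68^4=136  68^5=105
  68^6=4  68^7=49  68^8=210  68^9=8  68^10=98  68^11=197
  68^12=16  68^13=196  68^14=171  68^15=32  68^16=169  68^17=119
  68^18=64  68^19=115  68^20=15  68^21=128  68^22=7  68^23=30
  68^24=33  68^25=14  68^26=60  68^27=66  68^28=28  68^29=120
So 68^29 ≡ 120 (mod 223), giving k = 29.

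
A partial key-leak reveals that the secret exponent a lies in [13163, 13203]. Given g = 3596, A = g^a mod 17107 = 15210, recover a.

13200

Compute 3596^13163 mod 17107 = 4835, then multiply by 3596 repeatedly:
  3596^13163=4835  3596^13164=5948  3596^13165=5258  3596^13166=4533  3596^13167=14804
  3596^13168=15307  3596^13169=10753  3596^13170=5968  3596^13171=8750  3596^13172=5227
  3596^13173=12806  3596^13174=15439  3596^13175=6429  3596^13176=7127  3596^13177=2406
  3596^13178=12941  3596^13179=4796  3596^13180=2560  3596^13181=2194  3596^13182=3297
  3596^13183=861  3596^13184=16896  3596^13185=11059  3596^13186=11496  3596^13187=9104
  3596^13188=12293  3596^13189=1140  3596^13190=10867  3596^13191=5344  3596^13192=5863
  3596^13193=7524  3596^13194=10137  3596^13195=14742  3596^13196=14746  3596^13197=12023
  3596^13198=5319  3596^13199=1498  3596^13200=15210
Found 15210 at exponent 13200.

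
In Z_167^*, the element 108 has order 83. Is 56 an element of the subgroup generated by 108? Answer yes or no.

yes

56 ∈ ⟨108⟩ iff 56^83 ≡ 1 (mod 167), since |⟨108⟩| = 83.
56^83 mod 167 = 1.
Since 1 = 1, 56 lies in the subgroup.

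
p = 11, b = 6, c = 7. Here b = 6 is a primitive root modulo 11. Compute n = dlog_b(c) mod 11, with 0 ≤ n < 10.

3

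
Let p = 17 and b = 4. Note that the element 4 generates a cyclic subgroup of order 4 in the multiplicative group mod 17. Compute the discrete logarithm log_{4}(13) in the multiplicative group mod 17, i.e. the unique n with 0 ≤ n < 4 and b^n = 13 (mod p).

Successive powers of 4 modulo 17:
  4^0=1  4^1=4  4^2=16  4^3=13
So 4^3 ≡ 13 (mod 17), giving n = 3.

3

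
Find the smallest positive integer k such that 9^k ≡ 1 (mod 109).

27

The order of 9 must divide p − 1 = 108 = 2^2 · 3^3.
Divisors: 1, 2, 3, 4, 6, 9, 12, 18, 27, 36, 54, 108.
Check each in increasing order: 9^1 ≡ 9;  9^2 ≡ 81;  9^3 ≡ 75;  9^4 ≡ 21;  9^6 ≡ 66;  9^9 ≡ 45;  9^12 ≡ 105;  9^18 ≡ 63;  9^27 ≡ 1.
Smallest exponent giving 1 is 27.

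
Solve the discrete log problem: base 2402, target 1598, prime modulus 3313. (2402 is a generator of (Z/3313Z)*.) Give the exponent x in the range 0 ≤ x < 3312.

1311

Baby-step giant-step with m = ceil(sqrt(3312)) = 58.
Baby table (2402^j mod 3313 for j=0..57):
  0:1  1:2402  2:1671  3:1699  4:2695  5:3101  6:978  7:239
  8:929  9:1809  10:1875  11:1383  12:2340  13:1832  14:800  15:60
  16:1661  17:870  18:2550  19:2676  20:532  21:2359  22:1088  23:2732
  24:2524  25:3171  26:155  27:1254  28:591  29:1618  30:287  31:270
  32:2505  33:602  34:1536  35:2103  36:2394  37:2333  38:1583  39:2355
  40:1419  41:2674  42:2354  43:2330  44:1003  45:655  46:2948  47:1215
  48:2990  49:2709  50:286  51:1181  52:834  53:2216  54:2154  55:2315
  56:1416  57:2094
Giant step factor: 2402^(-58) ≡ 1849 (mod 3313).
Scan 1598·1849^i mod 3313 for i = 0, 1, …:
  i=0: 1598   i=1: 2819   i=2: 982   i=3: 194
  i=4: 902   i=5: 1359   i=6: 1537   i=7: 2672
  i=8: 845   i=9: 1982     …   i=21: 467
  i=22: 2103
Match at i=22, j=35: x = 22·58 + 35 = 1311.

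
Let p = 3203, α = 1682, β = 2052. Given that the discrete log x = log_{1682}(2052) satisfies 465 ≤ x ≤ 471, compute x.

Compute 1682^465 mod 3203 = 19, then multiply by 1682 repeatedly:
  1682^465=19  1682^466=3131  1682^467=610  1682^468=1060  1682^469=2052
Found 2052 at exponent 469.

469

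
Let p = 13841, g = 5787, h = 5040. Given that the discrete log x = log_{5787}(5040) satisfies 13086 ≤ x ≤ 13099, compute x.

Compute 5787^13086 mod 13841 = 12647, then multiply by 5787 repeatedly:
  5787^13086=12647  5787^13087=10822  5787^13088=10230  5787^13089=3053  5787^13090=6595
  5787^13091=5628  5787^13092=1363  5787^13093=12152  5787^13094=11344  5787^13095=13706
  5787^13096=7692  5787^13097=948  5787^13098=5040
Found 5040 at exponent 13098.

13098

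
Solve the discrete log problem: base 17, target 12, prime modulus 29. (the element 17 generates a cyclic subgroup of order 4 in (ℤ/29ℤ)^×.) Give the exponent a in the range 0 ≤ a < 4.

3

Successive powers of 17 modulo 29:
  17^0=1  17^1=17  17^2=28  17^3=12
So 17^3 ≡ 12 (mod 29), giving a = 3.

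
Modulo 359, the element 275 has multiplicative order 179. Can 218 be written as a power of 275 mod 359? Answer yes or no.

218 ∈ ⟨275⟩ iff 218^179 ≡ 1 (mod 359), since |⟨275⟩| = 179.
218^179 mod 359 = 358.
Since 358 ≠ 1, 218 does not lie in the subgroup.

no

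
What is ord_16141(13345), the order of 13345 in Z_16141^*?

8070

The order of 13345 must divide p − 1 = 16140 = 2^2 · 3 · 5 · 269.
Divisors: 1, 2, 3, 4, 5, 6, 10, 12, 15, 20, 30, 60, 269, 538, 807, 1076, 1345, 1614, 2690, 3228, 4035, 5380, 8070, 16140.
Check each in increasing order: 13345^1 ≡ 13345;  13345^2 ≡ 5372;  13345^3 ≡ 7159;  13345^4 ≡ 14417;  13345^5 ≡ 10286;  13345^6 ≡ 3606;  13345^10 ≡ 13682;  13345^12 ≡ 9731;  13345^15 ≡ 15814;  13345^20 ≡ 9947;  13345^30 ≡ 10083;  13345^60 ≡ 10871;  13345^269 ≡ 15058;  13345^538 ≡ 10737;  13345^807 ≡ 9490;  13345^1076 ≡ 4147;  13345^1345 ≡ 12138;  13345^1614 ≡ 9461;  13345^2690 ≡ 12137;  13345^3228 ≡ 8676;  13345^4035 ≡ 16140;  13345^5380 ≡ 4003;  13345^8070 ≡ 1.
Smallest exponent giving 1 is 8070.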